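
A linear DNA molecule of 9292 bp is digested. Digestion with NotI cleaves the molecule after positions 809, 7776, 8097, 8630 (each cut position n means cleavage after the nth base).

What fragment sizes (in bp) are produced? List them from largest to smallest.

Linear molecule, 4 cuts → 5 fragments:
  809 − 0 = 809 bp
  7776 − 809 = 6967 bp
  8097 − 7776 = 321 bp
  8630 − 8097 = 533 bp
  9292 − 8630 = 662 bp
Sorted largest to smallest: 6967, 809, 662, 533, 321 bp.

6967, 809, 662, 533, 321 bp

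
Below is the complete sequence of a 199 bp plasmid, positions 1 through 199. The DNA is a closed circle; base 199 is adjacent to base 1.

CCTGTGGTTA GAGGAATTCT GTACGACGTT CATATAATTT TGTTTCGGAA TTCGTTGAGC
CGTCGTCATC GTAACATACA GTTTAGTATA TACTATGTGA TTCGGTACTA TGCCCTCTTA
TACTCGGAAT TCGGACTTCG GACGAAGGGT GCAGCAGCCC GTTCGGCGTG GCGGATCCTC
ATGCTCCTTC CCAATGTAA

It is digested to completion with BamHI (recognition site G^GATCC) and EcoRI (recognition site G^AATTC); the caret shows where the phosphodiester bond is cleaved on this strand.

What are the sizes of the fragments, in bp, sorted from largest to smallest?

79, 46, 40, 34 bp

The BamHI site (GGATCC) starts at position 173.
BamHI cuts after the first base of each site, so after position 173.
EcoRI sites (GAATTC) start at positions 14, 48, 127.
EcoRI cuts after the first base of each site, so after positions 14, 48, 127.
Combined cut positions: 14, 48, 127, 173.
Circular molecule, 4 cuts → 4 fragments:
  15–48 → 34 bp
  49–127 → 79 bp
  128–173 → 46 bp
  174–199 then 1–14 → 26 + 14 = 40 bp
Sorted largest to smallest: 79, 46, 40, 34 bp.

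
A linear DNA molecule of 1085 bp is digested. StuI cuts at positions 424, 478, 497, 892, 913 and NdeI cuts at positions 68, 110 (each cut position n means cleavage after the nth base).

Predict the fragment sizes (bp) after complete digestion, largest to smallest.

Combined cut positions (sorted): 68, 110, 424, 478, 497, 892, 913.
Linear molecule, 7 cuts → 8 fragments:
  68 − 0 = 68 bp
  110 − 68 = 42 bp
  424 − 110 = 314 bp
  478 − 424 = 54 bp
  497 − 478 = 19 bp
  892 − 497 = 395 bp
  913 − 892 = 21 bp
  1085 − 913 = 172 bp
Sorted largest to smallest: 395, 314, 172, 68, 54, 42, 21, 19 bp.

395, 314, 172, 68, 54, 42, 21, 19 bp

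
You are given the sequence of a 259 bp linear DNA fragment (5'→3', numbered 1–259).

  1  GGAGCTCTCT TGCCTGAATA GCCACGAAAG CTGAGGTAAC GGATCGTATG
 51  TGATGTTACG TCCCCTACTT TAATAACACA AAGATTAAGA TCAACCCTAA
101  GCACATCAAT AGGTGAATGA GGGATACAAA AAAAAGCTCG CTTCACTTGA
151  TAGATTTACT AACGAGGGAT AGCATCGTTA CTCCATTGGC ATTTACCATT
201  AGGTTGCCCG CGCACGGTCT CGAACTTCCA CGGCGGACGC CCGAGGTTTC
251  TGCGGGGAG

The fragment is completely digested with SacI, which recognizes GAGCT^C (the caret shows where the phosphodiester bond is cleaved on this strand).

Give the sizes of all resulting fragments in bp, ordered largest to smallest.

The SacI site (GAGCTC) starts at position 2.
SacI cuts after base 5 of each site (before the last base), so after position 6.
Linear molecule, 1 cut → 2 fragments:
  1–6 → 6 bp
  7–259 → 253 bp
Sorted largest to smallest: 253, 6 bp.

253, 6 bp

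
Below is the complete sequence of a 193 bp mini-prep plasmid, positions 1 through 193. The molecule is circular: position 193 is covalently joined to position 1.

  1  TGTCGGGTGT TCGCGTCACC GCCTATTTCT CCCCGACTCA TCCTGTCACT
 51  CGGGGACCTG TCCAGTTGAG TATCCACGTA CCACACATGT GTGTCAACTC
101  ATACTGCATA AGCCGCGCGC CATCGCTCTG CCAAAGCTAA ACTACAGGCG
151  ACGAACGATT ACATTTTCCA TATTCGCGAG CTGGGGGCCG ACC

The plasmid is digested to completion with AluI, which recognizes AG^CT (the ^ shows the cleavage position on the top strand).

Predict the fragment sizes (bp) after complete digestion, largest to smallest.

149, 44 bp

AluI sites (AGCT) start at positions 135, 179.
AluI cuts after base 2 of each site, so after positions 136, 180.
Circular molecule, 2 cuts → 2 fragments:
  137–180 → 44 bp
  181–193 then 1–136 → 13 + 136 = 149 bp
Sorted largest to smallest: 149, 44 bp.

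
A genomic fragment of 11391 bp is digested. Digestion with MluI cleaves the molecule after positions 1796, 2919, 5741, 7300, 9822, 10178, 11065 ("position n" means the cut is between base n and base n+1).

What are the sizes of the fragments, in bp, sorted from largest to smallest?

2822, 2522, 1796, 1559, 1123, 887, 356, 326 bp

Linear molecule, 7 cuts → 8 fragments:
  1796 − 0 = 1796 bp
  2919 − 1796 = 1123 bp
  5741 − 2919 = 2822 bp
  7300 − 5741 = 1559 bp
  9822 − 7300 = 2522 bp
  10178 − 9822 = 356 bp
  11065 − 10178 = 887 bp
  11391 − 11065 = 326 bp
Sorted largest to smallest: 2822, 2522, 1796, 1559, 1123, 887, 356, 326 bp.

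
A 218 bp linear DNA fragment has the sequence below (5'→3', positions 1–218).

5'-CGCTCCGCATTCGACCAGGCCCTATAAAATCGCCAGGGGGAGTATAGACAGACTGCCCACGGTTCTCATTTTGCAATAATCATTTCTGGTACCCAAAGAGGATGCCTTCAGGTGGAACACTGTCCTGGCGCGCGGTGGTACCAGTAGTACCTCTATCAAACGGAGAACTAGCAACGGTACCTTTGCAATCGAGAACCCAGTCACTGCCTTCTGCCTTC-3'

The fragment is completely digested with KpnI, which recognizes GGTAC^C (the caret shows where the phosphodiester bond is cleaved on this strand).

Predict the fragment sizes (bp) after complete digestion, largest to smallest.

92, 49, 39, 38 bp

KpnI sites (GGTACC) start at positions 88, 137, 176.
KpnI cuts after base 5 of each site (before the last base), so after positions 92, 141, 180.
Linear molecule, 3 cuts → 4 fragments:
  1–92 → 92 bp
  93–141 → 49 bp
  142–180 → 39 bp
  181–218 → 38 bp
Sorted largest to smallest: 92, 49, 39, 38 bp.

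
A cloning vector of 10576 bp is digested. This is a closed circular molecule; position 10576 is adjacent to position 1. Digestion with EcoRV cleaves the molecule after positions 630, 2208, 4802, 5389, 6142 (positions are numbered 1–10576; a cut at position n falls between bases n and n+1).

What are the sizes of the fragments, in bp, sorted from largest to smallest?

Circular molecule, 5 cuts → 5 fragments:
  2208 − 630 = 1578 bp
  4802 − 2208 = 2594 bp
  5389 − 4802 = 587 bp
  6142 − 5389 = 753 bp
  wrap: 10576 − 6142 + 630 = 5064 bp
Sorted largest to smallest: 5064, 2594, 1578, 753, 587 bp.

5064, 2594, 1578, 753, 587 bp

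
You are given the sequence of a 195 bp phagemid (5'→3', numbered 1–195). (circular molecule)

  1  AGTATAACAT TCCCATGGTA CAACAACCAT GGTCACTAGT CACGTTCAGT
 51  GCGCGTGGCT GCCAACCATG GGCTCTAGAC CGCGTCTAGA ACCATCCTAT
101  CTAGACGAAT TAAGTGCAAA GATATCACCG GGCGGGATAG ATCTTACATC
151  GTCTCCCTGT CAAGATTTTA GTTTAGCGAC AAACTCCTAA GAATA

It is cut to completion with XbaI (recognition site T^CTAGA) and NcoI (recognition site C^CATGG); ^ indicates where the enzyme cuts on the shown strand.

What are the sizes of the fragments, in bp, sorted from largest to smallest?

108, 39, 15, 14, 11, 8 bp

XbaI sites (TCTAGA) start at positions 74, 85, 100.
XbaI cuts after the first base of each site, so after positions 74, 85, 100.
NcoI sites (CCATGG) start at positions 13, 27, 66.
NcoI cuts after the first base of each site, so after positions 13, 27, 66.
Combined cut positions: 13, 27, 66, 74, 85, 100.
Circular molecule, 6 cuts → 6 fragments:
  14–27 → 14 bp
  28–66 → 39 bp
  67–74 → 8 bp
  75–85 → 11 bp
  86–100 → 15 bp
  101–195 then 1–13 → 95 + 13 = 108 bp
Sorted largest to smallest: 108, 39, 15, 14, 11, 8 bp.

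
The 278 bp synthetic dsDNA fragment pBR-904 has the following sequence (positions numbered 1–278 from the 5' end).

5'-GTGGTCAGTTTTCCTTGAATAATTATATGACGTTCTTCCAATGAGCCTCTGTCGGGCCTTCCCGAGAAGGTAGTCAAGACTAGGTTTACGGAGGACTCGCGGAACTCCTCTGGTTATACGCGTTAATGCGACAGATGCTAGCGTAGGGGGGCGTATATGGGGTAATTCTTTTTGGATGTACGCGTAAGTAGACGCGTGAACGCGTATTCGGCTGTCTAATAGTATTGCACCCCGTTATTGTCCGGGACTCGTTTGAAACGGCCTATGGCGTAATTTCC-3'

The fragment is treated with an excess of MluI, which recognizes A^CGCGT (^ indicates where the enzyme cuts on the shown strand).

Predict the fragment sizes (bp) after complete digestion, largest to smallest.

118, 78, 62, 12, 8 bp

MluI sites (ACGCGT) start at positions 118, 180, 192, 200.
MluI cuts after the first base of each site, so after positions 118, 180, 192, 200.
Linear molecule, 4 cuts → 5 fragments:
  1–118 → 118 bp
  119–180 → 62 bp
  181–192 → 12 bp
  193–200 → 8 bp
  201–278 → 78 bp
Sorted largest to smallest: 118, 78, 62, 12, 8 bp.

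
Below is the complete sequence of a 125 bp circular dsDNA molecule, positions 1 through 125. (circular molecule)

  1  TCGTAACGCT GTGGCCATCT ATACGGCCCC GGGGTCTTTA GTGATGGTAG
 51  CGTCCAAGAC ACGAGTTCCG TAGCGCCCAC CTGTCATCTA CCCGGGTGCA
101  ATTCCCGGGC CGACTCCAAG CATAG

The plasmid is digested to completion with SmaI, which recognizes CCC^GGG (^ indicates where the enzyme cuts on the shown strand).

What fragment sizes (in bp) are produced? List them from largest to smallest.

SmaI sites (CCCGGG) start at positions 28, 91, 104.
SmaI cuts after base 3 of each site, so after positions 30, 93, 106.
Circular molecule, 3 cuts → 3 fragments:
  31–93 → 63 bp
  94–106 → 13 bp
  107–125 then 1–30 → 19 + 30 = 49 bp
Sorted largest to smallest: 63, 49, 13 bp.

63, 49, 13 bp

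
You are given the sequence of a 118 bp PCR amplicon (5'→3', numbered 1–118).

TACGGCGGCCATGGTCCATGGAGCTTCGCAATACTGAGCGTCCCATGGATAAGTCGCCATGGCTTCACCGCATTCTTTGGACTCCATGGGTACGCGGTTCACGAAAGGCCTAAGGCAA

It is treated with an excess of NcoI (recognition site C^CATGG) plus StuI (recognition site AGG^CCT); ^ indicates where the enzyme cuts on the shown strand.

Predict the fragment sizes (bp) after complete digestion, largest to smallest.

27, 27, 24, 14, 10, 9, 7 bp

NcoI sites (CCATGG) start at positions 9, 16, 43, 57, 84.
NcoI cuts after the first base of each site, so after positions 9, 16, 43, 57, 84.
The StuI site (AGGCCT) starts at position 106.
StuI cuts after base 3 of each site, so after position 108.
Combined cut positions: 9, 16, 43, 57, 84, 108.
Linear molecule, 6 cuts → 7 fragments:
  1–9 → 9 bp
  10–16 → 7 bp
  17–43 → 27 bp
  44–57 → 14 bp
  58–84 → 27 bp
  85–108 → 24 bp
  109–118 → 10 bp
Sorted largest to smallest: 27, 27, 24, 14, 10, 9, 7 bp.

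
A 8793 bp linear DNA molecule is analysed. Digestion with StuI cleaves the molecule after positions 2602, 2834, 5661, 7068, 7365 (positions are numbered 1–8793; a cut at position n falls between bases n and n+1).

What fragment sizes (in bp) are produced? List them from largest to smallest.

2827, 2602, 1428, 1407, 297, 232 bp

Linear molecule, 5 cuts → 6 fragments:
  2602 − 0 = 2602 bp
  2834 − 2602 = 232 bp
  5661 − 2834 = 2827 bp
  7068 − 5661 = 1407 bp
  7365 − 7068 = 297 bp
  8793 − 7365 = 1428 bp
Sorted largest to smallest: 2827, 2602, 1428, 1407, 297, 232 bp.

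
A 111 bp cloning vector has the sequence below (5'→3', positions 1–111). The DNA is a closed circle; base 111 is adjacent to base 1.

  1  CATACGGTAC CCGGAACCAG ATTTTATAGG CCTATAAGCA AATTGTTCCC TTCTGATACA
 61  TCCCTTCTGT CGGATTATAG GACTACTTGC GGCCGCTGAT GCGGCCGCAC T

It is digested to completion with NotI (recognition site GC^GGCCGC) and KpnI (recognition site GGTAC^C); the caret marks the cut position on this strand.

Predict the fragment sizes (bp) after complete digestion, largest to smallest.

80, 19, 12 bp

NotI sites (GCGGCCGC) start at positions 89, 101.
NotI cuts after base 2 of each site, so after positions 90, 102.
The KpnI site (GGTACC) starts at position 6.
KpnI cuts after base 5 of each site (before the last base), so after position 10.
Combined cut positions: 10, 90, 102.
Circular molecule, 3 cuts → 3 fragments:
  11–90 → 80 bp
  91–102 → 12 bp
  103–111 then 1–10 → 9 + 10 = 19 bp
Sorted largest to smallest: 80, 19, 12 bp.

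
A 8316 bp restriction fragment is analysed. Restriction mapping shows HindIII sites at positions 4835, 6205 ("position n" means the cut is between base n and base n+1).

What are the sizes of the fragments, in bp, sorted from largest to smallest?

Linear molecule, 2 cuts → 3 fragments:
  4835 − 0 = 4835 bp
  6205 − 4835 = 1370 bp
  8316 − 6205 = 2111 bp
Sorted largest to smallest: 4835, 2111, 1370 bp.

4835, 2111, 1370 bp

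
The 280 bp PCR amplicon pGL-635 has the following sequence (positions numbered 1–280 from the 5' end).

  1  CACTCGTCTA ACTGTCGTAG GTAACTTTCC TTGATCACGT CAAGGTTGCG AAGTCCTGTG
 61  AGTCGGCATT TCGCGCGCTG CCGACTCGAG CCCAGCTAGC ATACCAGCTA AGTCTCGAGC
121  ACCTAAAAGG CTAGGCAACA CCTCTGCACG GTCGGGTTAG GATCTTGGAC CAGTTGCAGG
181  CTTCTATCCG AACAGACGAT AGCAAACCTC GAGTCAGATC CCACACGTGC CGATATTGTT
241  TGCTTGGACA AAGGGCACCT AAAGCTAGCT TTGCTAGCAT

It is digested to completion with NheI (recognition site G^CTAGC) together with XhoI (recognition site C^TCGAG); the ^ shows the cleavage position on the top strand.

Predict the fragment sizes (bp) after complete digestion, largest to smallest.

94, 85, 56, 19, 10, 9, 7 bp

NheI sites (GCTAGC) start at positions 95, 264, 273.
NheI cuts after the first base of each site, so after positions 95, 264, 273.
XhoI sites (CTCGAG) start at positions 85, 114, 208.
XhoI cuts after the first base of each site, so after positions 85, 114, 208.
Combined cut positions: 85, 95, 114, 208, 264, 273.
Linear molecule, 6 cuts → 7 fragments:
  1–85 → 85 bp
  86–95 → 10 bp
  96–114 → 19 bp
  115–208 → 94 bp
  209–264 → 56 bp
  265–273 → 9 bp
  274–280 → 7 bp
Sorted largest to smallest: 94, 85, 56, 19, 10, 9, 7 bp.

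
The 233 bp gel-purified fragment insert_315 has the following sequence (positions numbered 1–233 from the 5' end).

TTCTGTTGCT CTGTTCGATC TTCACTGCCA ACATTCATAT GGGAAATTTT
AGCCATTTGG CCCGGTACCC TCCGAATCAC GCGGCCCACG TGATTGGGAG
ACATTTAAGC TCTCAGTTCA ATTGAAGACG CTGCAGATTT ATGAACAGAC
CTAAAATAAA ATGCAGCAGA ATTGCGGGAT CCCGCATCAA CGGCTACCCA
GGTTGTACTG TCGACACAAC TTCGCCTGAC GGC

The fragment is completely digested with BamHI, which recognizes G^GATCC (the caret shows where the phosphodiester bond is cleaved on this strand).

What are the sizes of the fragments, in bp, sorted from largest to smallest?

177, 56 bp

The BamHI site (GGATCC) starts at position 177.
BamHI cuts after the first base of each site, so after position 177.
Linear molecule, 1 cut → 2 fragments:
  1–177 → 177 bp
  178–233 → 56 bp
Sorted largest to smallest: 177, 56 bp.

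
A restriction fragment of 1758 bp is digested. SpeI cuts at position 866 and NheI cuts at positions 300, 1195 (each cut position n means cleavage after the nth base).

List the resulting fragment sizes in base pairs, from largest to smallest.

Combined cut positions (sorted): 300, 866, 1195.
Linear molecule, 3 cuts → 4 fragments:
  300 − 0 = 300 bp
  866 − 300 = 566 bp
  1195 − 866 = 329 bp
  1758 − 1195 = 563 bp
Sorted largest to smallest: 566, 563, 329, 300 bp.

566, 563, 329, 300 bp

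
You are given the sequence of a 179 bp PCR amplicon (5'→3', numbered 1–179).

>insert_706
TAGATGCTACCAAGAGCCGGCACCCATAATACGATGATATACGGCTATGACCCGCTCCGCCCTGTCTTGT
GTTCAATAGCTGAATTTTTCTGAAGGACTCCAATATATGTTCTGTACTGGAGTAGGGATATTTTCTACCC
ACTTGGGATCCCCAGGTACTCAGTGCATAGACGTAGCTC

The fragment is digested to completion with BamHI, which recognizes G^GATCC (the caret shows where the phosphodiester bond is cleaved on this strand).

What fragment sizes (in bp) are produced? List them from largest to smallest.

The BamHI site (GGATCC) starts at position 146.
BamHI cuts after the first base of each site, so after position 146.
Linear molecule, 1 cut → 2 fragments:
  1–146 → 146 bp
  147–179 → 33 bp
Sorted largest to smallest: 146, 33 bp.

146, 33 bp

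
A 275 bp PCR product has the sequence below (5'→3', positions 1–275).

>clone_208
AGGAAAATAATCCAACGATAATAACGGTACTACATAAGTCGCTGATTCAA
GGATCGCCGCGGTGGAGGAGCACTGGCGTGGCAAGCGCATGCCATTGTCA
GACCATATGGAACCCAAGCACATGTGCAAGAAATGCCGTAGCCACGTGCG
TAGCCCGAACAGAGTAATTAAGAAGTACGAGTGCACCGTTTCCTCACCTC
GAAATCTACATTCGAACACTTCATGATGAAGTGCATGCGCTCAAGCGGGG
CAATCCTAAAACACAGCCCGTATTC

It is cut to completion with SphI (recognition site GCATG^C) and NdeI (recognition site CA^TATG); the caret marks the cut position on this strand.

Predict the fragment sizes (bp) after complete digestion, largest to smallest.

SphI sites (GCATGC) start at positions 87, 233.
SphI cuts after base 5 of each site (before the last base), so after positions 91, 237.
The NdeI site (CATATG) starts at position 104.
NdeI cuts after base 2 of each site, so after position 105.
Combined cut positions: 91, 105, 237.
Linear molecule, 3 cuts → 4 fragments:
  1–91 → 91 bp
  92–105 → 14 bp
  106–237 → 132 bp
  238–275 → 38 bp
Sorted largest to smallest: 132, 91, 38, 14 bp.

132, 91, 38, 14 bp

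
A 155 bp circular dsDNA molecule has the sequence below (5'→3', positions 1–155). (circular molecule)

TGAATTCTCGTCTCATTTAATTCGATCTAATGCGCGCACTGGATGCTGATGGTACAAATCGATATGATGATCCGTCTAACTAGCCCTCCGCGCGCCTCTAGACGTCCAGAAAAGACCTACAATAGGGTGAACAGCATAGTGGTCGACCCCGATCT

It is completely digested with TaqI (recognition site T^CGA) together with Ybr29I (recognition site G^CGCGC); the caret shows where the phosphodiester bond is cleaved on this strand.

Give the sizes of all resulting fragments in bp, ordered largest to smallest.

53, 34, 31, 27, 10 bp

TaqI sites (TCGA) start at positions 22, 59, 143.
TaqI cuts after the first base of each site, so after positions 22, 59, 143.
Ybr29I sites (GCGCGC) start at positions 32, 90.
Ybr29I cuts after the first base of each site, so after positions 32, 90.
Combined cut positions: 22, 32, 59, 90, 143.
Circular molecule, 5 cuts → 5 fragments:
  23–32 → 10 bp
  33–59 → 27 bp
  60–90 → 31 bp
  91–143 → 53 bp
  144–155 then 1–22 → 12 + 22 = 34 bp
Sorted largest to smallest: 53, 34, 31, 27, 10 bp.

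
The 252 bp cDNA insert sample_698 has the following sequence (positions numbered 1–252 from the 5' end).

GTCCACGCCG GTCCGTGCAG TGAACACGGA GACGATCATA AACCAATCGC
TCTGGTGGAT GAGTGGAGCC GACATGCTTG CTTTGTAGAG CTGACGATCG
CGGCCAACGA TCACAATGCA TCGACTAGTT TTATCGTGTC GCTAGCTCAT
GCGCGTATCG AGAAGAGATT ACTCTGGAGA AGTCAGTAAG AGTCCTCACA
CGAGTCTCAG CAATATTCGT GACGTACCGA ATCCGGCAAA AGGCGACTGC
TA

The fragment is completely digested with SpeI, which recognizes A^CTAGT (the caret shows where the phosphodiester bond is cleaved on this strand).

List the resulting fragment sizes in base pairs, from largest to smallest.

The SpeI site (ACTAGT) starts at position 124.
SpeI cuts after the first base of each site, so after position 124.
Linear molecule, 1 cut → 2 fragments:
  1–124 → 124 bp
  125–252 → 128 bp
Sorted largest to smallest: 128, 124 bp.

128, 124 bp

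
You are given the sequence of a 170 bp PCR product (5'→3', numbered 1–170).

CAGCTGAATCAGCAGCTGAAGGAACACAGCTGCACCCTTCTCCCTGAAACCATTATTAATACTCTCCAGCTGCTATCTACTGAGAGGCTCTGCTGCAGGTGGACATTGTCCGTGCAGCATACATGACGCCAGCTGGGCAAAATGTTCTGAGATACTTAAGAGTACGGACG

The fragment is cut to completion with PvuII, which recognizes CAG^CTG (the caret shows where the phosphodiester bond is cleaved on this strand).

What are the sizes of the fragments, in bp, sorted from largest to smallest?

PvuII sites (CAGCTG) start at positions 1, 13, 27, 67, 130.
PvuII cuts after base 3 of each site, so after positions 3, 15, 29, 69, 132.
Linear molecule, 5 cuts → 6 fragments:
  1–3 → 3 bp
  4–15 → 12 bp
  16–29 → 14 bp
  30–69 → 40 bp
  70–132 → 63 bp
  133–170 → 38 bp
Sorted largest to smallest: 63, 40, 38, 14, 12, 3 bp.

63, 40, 38, 14, 12, 3 bp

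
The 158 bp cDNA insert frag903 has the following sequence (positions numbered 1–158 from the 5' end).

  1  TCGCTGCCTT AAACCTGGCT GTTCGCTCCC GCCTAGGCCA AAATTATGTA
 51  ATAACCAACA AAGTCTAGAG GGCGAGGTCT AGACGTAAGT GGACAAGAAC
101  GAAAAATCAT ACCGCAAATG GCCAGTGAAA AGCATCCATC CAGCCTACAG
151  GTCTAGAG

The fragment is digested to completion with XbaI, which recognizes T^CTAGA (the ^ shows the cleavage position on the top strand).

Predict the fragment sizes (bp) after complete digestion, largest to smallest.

74, 64, 14, 6 bp

XbaI sites (TCTAGA) start at positions 64, 78, 152.
XbaI cuts after the first base of each site, so after positions 64, 78, 152.
Linear molecule, 3 cuts → 4 fragments:
  1–64 → 64 bp
  65–78 → 14 bp
  79–152 → 74 bp
  153–158 → 6 bp
Sorted largest to smallest: 74, 64, 14, 6 bp.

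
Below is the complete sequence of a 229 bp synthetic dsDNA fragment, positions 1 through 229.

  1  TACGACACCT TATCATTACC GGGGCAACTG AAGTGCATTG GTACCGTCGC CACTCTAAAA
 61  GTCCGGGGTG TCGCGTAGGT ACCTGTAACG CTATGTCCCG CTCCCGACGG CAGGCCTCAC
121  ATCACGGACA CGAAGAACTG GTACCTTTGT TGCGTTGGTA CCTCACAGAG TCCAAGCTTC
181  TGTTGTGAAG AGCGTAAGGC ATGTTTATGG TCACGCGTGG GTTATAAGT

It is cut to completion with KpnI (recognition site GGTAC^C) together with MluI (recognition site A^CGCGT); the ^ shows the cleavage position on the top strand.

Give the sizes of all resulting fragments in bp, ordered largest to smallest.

KpnI sites (GGTACC) start at positions 40, 78, 140, 157.
KpnI cuts after base 5 of each site (before the last base), so after positions 44, 82, 144, 161.
The MluI site (ACGCGT) starts at position 213.
MluI cuts after the first base of each site, so after position 213.
Combined cut positions: 44, 82, 144, 161, 213.
Linear molecule, 5 cuts → 6 fragments:
  1–44 → 44 bp
  45–82 → 38 bp
  83–144 → 62 bp
  145–161 → 17 bp
  162–213 → 52 bp
  214–229 → 16 bp
Sorted largest to smallest: 62, 52, 44, 38, 17, 16 bp.

62, 52, 44, 38, 17, 16 bp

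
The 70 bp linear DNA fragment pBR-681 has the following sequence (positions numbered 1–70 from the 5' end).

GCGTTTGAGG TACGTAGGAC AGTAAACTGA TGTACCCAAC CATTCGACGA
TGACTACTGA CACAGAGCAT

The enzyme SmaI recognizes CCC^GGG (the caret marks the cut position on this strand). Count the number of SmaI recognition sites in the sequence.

No occurrence of CCCGGG is present in the sequence.
SmaI does not cut: 0 sites.

0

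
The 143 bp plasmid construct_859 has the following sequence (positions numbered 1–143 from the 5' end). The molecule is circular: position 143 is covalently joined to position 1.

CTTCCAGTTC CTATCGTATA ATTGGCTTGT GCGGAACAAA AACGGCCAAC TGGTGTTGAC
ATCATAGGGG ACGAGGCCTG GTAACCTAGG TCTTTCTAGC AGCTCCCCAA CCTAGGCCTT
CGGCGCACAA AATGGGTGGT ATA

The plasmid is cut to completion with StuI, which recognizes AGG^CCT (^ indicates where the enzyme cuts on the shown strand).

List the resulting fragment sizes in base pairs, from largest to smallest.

StuI sites (AGGCCT) start at positions 74, 114.
StuI cuts after base 3 of each site, so after positions 76, 116.
Circular molecule, 2 cuts → 2 fragments:
  77–116 → 40 bp
  117–143 then 1–76 → 27 + 76 = 103 bp
Sorted largest to smallest: 103, 40 bp.

103, 40 bp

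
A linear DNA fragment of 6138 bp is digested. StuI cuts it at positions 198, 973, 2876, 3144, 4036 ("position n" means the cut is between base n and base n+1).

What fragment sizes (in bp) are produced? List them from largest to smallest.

2102, 1903, 892, 775, 268, 198 bp

Linear molecule, 5 cuts → 6 fragments:
  198 − 0 = 198 bp
  973 − 198 = 775 bp
  2876 − 973 = 1903 bp
  3144 − 2876 = 268 bp
  4036 − 3144 = 892 bp
  6138 − 4036 = 2102 bp
Sorted largest to smallest: 2102, 1903, 892, 775, 268, 198 bp.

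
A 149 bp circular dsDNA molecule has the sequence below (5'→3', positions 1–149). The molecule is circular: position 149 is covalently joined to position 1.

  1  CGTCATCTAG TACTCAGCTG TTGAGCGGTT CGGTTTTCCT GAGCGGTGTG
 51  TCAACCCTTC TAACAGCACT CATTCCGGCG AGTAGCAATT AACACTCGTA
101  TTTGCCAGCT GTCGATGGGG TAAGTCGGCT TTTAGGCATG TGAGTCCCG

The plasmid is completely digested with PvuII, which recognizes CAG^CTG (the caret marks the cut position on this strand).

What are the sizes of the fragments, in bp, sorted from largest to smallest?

PvuII sites (CAGCTG) start at positions 15, 106.
PvuII cuts after base 3 of each site, so after positions 17, 108.
Circular molecule, 2 cuts → 2 fragments:
  18–108 → 91 bp
  109–149 then 1–17 → 41 + 17 = 58 bp
Sorted largest to smallest: 91, 58 bp.

91, 58 bp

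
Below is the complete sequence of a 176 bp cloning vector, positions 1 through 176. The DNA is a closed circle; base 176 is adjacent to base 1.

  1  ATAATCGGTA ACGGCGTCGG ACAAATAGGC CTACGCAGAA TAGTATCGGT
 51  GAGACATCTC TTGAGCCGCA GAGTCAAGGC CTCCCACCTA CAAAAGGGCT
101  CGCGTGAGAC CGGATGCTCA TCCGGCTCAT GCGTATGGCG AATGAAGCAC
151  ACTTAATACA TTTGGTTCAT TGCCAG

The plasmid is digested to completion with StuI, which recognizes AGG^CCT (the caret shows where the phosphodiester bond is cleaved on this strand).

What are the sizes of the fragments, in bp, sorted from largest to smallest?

StuI sites (AGGCCT) start at positions 27, 77.
StuI cuts after base 3 of each site, so after positions 29, 79.
Circular molecule, 2 cuts → 2 fragments:
  30–79 → 50 bp
  80–176 then 1–29 → 97 + 29 = 126 bp
Sorted largest to smallest: 126, 50 bp.

126, 50 bp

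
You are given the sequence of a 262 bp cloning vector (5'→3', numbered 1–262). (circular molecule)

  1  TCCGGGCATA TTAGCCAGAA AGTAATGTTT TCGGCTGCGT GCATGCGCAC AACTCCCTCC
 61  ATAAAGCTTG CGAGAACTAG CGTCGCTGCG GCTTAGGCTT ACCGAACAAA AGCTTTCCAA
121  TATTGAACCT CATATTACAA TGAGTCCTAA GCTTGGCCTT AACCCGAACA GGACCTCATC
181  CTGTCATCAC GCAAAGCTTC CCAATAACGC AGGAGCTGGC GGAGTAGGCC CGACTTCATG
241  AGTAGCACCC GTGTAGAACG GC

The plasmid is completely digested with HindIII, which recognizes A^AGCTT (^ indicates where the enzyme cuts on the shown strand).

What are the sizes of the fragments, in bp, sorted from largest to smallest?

132, 46, 45, 39 bp

HindIII sites (AAGCTT) start at positions 64, 110, 149, 194.
HindIII cuts after the first base of each site, so after positions 64, 110, 149, 194.
Circular molecule, 4 cuts → 4 fragments:
  65–110 → 46 bp
  111–149 → 39 bp
  150–194 → 45 bp
  195–262 then 1–64 → 68 + 64 = 132 bp
Sorted largest to smallest: 132, 46, 45, 39 bp.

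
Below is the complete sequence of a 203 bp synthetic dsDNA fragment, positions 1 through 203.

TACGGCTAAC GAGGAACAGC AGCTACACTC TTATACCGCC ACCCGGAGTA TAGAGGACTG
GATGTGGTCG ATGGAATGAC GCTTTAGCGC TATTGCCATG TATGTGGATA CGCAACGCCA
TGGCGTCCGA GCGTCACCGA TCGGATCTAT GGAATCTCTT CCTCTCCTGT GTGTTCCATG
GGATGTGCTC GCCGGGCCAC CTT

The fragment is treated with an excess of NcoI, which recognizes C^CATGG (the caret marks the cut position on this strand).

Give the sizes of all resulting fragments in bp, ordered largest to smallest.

118, 58, 27 bp

NcoI sites (CCATGG) start at positions 118, 176.
NcoI cuts after the first base of each site, so after positions 118, 176.
Linear molecule, 2 cuts → 3 fragments:
  1–118 → 118 bp
  119–176 → 58 bp
  177–203 → 27 bp
Sorted largest to smallest: 118, 58, 27 bp.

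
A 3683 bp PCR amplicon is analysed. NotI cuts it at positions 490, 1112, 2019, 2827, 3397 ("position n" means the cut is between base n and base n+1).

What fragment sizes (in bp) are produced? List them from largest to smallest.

Linear molecule, 5 cuts → 6 fragments:
  490 − 0 = 490 bp
  1112 − 490 = 622 bp
  2019 − 1112 = 907 bp
  2827 − 2019 = 808 bp
  3397 − 2827 = 570 bp
  3683 − 3397 = 286 bp
Sorted largest to smallest: 907, 808, 622, 570, 490, 286 bp.

907, 808, 622, 570, 490, 286 bp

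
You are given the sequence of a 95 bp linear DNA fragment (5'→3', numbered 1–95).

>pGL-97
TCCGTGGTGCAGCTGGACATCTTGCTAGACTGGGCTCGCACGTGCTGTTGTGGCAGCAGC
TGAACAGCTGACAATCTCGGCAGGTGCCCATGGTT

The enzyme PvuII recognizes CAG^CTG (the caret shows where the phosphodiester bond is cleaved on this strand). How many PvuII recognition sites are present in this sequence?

3

CAGCTG occurs starting at positions 10, 57, 65.
PvuII cuts at 3 sites.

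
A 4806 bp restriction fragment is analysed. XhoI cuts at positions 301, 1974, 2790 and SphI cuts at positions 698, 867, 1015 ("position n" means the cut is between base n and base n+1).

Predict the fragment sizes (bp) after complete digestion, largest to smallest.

Combined cut positions (sorted): 301, 698, 867, 1015, 1974, 2790.
Linear molecule, 6 cuts → 7 fragments:
  301 − 0 = 301 bp
  698 − 301 = 397 bp
  867 − 698 = 169 bp
  1015 − 867 = 148 bp
  1974 − 1015 = 959 bp
  2790 − 1974 = 816 bp
  4806 − 2790 = 2016 bp
Sorted largest to smallest: 2016, 959, 816, 397, 301, 169, 148 bp.

2016, 959, 816, 397, 301, 169, 148 bp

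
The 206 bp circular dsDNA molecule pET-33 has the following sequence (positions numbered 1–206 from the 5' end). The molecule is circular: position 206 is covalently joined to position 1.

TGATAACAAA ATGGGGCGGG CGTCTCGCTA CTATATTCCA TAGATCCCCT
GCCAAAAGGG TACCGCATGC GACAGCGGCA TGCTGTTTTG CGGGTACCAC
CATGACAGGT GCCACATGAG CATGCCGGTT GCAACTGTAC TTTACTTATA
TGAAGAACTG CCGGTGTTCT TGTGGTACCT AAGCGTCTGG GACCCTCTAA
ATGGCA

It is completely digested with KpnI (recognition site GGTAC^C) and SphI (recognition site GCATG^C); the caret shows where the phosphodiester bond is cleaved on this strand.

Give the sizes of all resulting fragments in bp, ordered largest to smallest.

KpnI sites (GGTACC) start at positions 59, 93, 174.
KpnI cuts after base 5 of each site (before the last base), so after positions 63, 97, 178.
SphI sites (GCATGC) start at positions 65, 78, 120.
SphI cuts after base 5 of each site (before the last base), so after positions 69, 82, 124.
Combined cut positions: 63, 69, 82, 97, 124, 178.
Circular molecule, 6 cuts → 6 fragments:
  64–69 → 6 bp
  70–82 → 13 bp
  83–97 → 15 bp
  98–124 → 27 bp
  125–178 → 54 bp
  179–206 then 1–63 → 28 + 63 = 91 bp
Sorted largest to smallest: 91, 54, 27, 15, 13, 6 bp.

91, 54, 27, 15, 13, 6 bp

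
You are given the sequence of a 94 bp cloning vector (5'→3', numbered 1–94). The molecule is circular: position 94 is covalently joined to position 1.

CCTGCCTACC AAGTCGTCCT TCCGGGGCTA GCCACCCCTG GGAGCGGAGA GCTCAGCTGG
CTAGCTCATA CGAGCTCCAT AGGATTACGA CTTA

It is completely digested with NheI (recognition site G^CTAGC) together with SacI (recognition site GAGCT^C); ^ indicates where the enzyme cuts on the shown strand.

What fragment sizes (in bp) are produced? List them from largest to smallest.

NheI sites (GCTAGC) start at positions 27, 60.
NheI cuts after the first base of each site, so after positions 27, 60.
SacI sites (GAGCTC) start at positions 49, 72.
SacI cuts after base 5 of each site (before the last base), so after positions 53, 76.
Combined cut positions: 27, 53, 60, 76.
Circular molecule, 4 cuts → 4 fragments:
  28–53 → 26 bp
  54–60 → 7 bp
  61–76 → 16 bp
  77–94 then 1–27 → 18 + 27 = 45 bp
Sorted largest to smallest: 45, 26, 16, 7 bp.

45, 26, 16, 7 bp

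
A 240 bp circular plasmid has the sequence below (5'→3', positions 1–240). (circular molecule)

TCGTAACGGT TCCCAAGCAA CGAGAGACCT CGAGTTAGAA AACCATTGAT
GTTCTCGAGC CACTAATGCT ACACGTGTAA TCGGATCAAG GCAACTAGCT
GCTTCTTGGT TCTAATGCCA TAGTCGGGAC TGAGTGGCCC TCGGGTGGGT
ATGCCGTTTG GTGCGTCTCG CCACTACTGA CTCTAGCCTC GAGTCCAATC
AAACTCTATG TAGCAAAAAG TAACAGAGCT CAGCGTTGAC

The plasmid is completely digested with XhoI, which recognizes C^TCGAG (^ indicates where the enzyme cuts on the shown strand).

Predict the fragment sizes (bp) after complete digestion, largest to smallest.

XhoI sites (CTCGAG) start at positions 29, 54, 188.
XhoI cuts after the first base of each site, so after positions 29, 54, 188.
Circular molecule, 3 cuts → 3 fragments:
  30–54 → 25 bp
  55–188 → 134 bp
  189–240 then 1–29 → 52 + 29 = 81 bp
Sorted largest to smallest: 134, 81, 25 bp.

134, 81, 25 bp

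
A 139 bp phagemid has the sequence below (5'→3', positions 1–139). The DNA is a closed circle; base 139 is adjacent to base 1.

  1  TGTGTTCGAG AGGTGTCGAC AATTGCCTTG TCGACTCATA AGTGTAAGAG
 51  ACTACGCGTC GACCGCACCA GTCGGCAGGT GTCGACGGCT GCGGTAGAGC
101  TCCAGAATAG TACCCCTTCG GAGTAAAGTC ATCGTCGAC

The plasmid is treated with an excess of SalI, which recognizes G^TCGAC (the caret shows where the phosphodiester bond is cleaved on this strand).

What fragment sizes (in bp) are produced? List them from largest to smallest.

SalI sites (GTCGAC) start at positions 15, 30, 58, 81, 134.
SalI cuts after the first base of each site, so after positions 15, 30, 58, 81, 134.
Circular molecule, 5 cuts → 5 fragments:
  16–30 → 15 bp
  31–58 → 28 bp
  59–81 → 23 bp
  82–134 → 53 bp
  135–139 then 1–15 → 5 + 15 = 20 bp
Sorted largest to smallest: 53, 28, 23, 20, 15 bp.

53, 28, 23, 20, 15 bp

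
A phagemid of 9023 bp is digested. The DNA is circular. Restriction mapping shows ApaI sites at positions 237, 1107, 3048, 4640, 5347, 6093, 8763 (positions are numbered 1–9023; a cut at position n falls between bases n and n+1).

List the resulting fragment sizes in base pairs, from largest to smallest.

2670, 1941, 1592, 870, 746, 707, 497 bp

Circular molecule, 7 cuts → 7 fragments:
  1107 − 237 = 870 bp
  3048 − 1107 = 1941 bp
  4640 − 3048 = 1592 bp
  5347 − 4640 = 707 bp
  6093 − 5347 = 746 bp
  8763 − 6093 = 2670 bp
  wrap: 9023 − 8763 + 237 = 497 bp
Sorted largest to smallest: 2670, 1941, 1592, 870, 746, 707, 497 bp.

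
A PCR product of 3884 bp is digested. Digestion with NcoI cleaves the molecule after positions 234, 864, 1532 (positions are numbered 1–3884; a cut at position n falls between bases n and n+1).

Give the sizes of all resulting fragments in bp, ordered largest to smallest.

Linear molecule, 3 cuts → 4 fragments:
  234 − 0 = 234 bp
  864 − 234 = 630 bp
  1532 − 864 = 668 bp
  3884 − 1532 = 2352 bp
Sorted largest to smallest: 2352, 668, 630, 234 bp.

2352, 668, 630, 234 bp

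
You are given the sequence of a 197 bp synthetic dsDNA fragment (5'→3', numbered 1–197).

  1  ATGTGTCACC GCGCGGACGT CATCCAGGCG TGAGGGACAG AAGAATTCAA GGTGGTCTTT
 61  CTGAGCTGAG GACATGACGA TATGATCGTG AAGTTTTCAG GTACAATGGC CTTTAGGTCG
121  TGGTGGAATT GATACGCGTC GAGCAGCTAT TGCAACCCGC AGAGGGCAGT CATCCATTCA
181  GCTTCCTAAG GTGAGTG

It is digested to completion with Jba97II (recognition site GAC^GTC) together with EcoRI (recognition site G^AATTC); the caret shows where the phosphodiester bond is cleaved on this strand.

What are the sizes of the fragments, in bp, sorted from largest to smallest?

The Jba97II site (GACGTC) starts at position 16.
Jba97II cuts after base 3 of each site, so after position 18.
The EcoRI site (GAATTC) starts at position 43.
EcoRI cuts after the first base of each site, so after position 43.
Combined cut positions: 18, 43.
Linear molecule, 2 cuts → 3 fragments:
  1–18 → 18 bp
  19–43 → 25 bp
  44–197 → 154 bp
Sorted largest to smallest: 154, 25, 18 bp.

154, 25, 18 bp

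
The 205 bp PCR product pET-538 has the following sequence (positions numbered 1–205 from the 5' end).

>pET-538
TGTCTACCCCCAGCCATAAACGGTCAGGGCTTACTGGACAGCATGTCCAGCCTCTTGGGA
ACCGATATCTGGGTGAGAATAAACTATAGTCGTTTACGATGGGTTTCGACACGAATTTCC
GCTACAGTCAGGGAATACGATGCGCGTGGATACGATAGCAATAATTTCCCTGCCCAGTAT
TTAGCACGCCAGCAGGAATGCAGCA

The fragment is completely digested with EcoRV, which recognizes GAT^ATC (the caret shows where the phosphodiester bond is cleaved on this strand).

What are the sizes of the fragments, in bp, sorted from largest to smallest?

139, 66 bp

The EcoRV site (GATATC) starts at position 64.
EcoRV cuts after base 3 of each site, so after position 66.
Linear molecule, 1 cut → 2 fragments:
  1–66 → 66 bp
  67–205 → 139 bp
Sorted largest to smallest: 139, 66 bp.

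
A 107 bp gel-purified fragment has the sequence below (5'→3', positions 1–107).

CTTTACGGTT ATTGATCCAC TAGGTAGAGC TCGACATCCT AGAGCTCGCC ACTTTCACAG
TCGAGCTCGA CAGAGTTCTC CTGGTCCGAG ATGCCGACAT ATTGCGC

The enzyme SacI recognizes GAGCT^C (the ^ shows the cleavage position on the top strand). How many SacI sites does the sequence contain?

GAGCTC occurs starting at positions 27, 42, 63.
SacI cuts at 3 sites.

3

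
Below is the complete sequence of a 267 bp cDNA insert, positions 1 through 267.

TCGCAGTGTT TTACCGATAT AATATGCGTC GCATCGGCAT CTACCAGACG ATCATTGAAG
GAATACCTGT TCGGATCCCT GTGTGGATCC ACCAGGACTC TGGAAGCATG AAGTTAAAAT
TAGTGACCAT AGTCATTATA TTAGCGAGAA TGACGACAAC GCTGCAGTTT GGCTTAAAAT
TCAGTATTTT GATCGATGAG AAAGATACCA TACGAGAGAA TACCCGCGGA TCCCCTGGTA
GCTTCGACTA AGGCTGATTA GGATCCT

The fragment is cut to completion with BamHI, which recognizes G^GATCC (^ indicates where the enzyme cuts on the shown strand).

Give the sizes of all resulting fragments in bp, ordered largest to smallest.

143, 73, 33, 12, 6 bp

BamHI sites (GGATCC) start at positions 73, 85, 228, 261.
BamHI cuts after the first base of each site, so after positions 73, 85, 228, 261.
Linear molecule, 4 cuts → 5 fragments:
  1–73 → 73 bp
  74–85 → 12 bp
  86–228 → 143 bp
  229–261 → 33 bp
  262–267 → 6 bp
Sorted largest to smallest: 143, 73, 33, 12, 6 bp.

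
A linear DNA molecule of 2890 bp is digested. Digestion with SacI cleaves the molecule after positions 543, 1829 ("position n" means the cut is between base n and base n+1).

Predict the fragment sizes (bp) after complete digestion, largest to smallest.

Linear molecule, 2 cuts → 3 fragments:
  543 − 0 = 543 bp
  1829 − 543 = 1286 bp
  2890 − 1829 = 1061 bp
Sorted largest to smallest: 1286, 1061, 543 bp.

1286, 1061, 543 bp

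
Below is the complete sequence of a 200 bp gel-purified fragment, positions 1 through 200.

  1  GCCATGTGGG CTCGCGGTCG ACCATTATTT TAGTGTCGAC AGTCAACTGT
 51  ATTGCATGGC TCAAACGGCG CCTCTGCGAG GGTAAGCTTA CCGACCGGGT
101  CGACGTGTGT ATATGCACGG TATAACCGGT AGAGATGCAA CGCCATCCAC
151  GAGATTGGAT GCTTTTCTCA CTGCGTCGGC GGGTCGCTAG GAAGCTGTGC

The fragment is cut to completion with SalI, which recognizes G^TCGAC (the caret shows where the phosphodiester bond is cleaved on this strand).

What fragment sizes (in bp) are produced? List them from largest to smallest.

SalI sites (GTCGAC) start at positions 17, 35, 99.
SalI cuts after the first base of each site, so after positions 17, 35, 99.
Linear molecule, 3 cuts → 4 fragments:
  1–17 → 17 bp
  18–35 → 18 bp
  36–99 → 64 bp
  100–200 → 101 bp
Sorted largest to smallest: 101, 64, 18, 17 bp.

101, 64, 18, 17 bp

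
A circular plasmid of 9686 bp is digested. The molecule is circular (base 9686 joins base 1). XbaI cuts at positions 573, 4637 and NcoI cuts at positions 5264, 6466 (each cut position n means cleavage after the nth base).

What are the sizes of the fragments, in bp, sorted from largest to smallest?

Combined cut positions (sorted): 573, 4637, 5264, 6466.
Circular molecule, 4 cuts → 4 fragments:
  4637 − 573 = 4064 bp
  5264 − 4637 = 627 bp
  6466 − 5264 = 1202 bp
  wrap: 9686 − 6466 + 573 = 3793 bp
Sorted largest to smallest: 4064, 3793, 1202, 627 bp.

4064, 3793, 1202, 627 bp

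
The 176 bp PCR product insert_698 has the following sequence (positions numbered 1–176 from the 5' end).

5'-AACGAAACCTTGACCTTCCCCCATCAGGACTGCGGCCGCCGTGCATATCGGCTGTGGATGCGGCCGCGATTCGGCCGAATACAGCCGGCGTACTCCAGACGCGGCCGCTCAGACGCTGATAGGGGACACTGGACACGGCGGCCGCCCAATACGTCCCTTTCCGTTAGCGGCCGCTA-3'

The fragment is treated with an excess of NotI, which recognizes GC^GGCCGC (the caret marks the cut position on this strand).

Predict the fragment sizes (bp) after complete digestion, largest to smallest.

41, 37, 33, 29, 28, 8 bp

NotI sites (GCGGCCGC) start at positions 32, 60, 101, 138, 167.
NotI cuts after base 2 of each site, so after positions 33, 61, 102, 139, 168.
Linear molecule, 5 cuts → 6 fragments:
  1–33 → 33 bp
  34–61 → 28 bp
  62–102 → 41 bp
  103–139 → 37 bp
  140–168 → 29 bp
  169–176 → 8 bp
Sorted largest to smallest: 41, 37, 33, 29, 28, 8 bp.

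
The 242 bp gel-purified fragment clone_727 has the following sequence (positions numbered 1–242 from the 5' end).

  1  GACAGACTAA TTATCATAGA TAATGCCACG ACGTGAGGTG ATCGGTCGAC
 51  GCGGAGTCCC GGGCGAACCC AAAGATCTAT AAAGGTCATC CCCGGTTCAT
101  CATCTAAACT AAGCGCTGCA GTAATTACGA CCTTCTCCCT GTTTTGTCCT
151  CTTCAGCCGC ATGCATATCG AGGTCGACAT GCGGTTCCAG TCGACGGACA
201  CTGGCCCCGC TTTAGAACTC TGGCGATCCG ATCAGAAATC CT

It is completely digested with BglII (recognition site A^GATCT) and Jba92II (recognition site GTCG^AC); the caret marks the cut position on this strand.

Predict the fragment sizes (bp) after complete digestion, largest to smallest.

103, 49, 48, 25, 17 bp

The BglII site (AGATCT) starts at position 73.
BglII cuts after the first base of each site, so after position 73.
Jba92II sites (GTCGAC) start at positions 45, 173, 190.
Jba92II cuts after base 4 of each site, so after positions 48, 176, 193.
Combined cut positions: 48, 73, 176, 193.
Linear molecule, 4 cuts → 5 fragments:
  1–48 → 48 bp
  49–73 → 25 bp
  74–176 → 103 bp
  177–193 → 17 bp
  194–242 → 49 bp
Sorted largest to smallest: 103, 49, 48, 25, 17 bp.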